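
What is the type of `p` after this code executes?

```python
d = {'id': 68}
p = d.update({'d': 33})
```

dict.update() returns None

NoneType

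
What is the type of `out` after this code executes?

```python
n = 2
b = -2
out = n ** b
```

int ** negative int returns float

float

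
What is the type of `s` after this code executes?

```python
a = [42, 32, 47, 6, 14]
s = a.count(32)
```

list.count() returns int

int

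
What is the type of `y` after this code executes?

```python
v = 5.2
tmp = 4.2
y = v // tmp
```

float // float returns float (floor division preserves float type)

float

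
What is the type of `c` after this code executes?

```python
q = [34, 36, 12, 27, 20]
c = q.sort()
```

list.sort() returns None (sorts in place)

NoneType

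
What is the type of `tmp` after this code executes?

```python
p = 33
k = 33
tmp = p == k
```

Equality comparison returns bool

bool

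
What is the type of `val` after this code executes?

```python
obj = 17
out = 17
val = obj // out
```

int // int returns int (17 // 17 = 1)

int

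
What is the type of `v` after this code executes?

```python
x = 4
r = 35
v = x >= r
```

Comparison operators return bool

bool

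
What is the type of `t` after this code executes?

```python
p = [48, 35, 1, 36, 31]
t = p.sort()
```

list.sort() returns None (sorts in place)

NoneType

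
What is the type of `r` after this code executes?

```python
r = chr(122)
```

chr() returns str (single character)

str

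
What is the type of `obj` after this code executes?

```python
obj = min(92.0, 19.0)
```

min() of floats returns float

float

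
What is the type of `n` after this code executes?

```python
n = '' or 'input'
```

'or' returns first truthy value ('input', which is str)

str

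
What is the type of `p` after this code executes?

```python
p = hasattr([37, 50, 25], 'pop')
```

hasattr() returns bool

bool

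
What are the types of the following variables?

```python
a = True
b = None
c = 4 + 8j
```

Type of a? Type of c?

a is bool; c is complex

bool, complex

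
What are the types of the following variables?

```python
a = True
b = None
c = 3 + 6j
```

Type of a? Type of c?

a is bool; c is complex

bool, complex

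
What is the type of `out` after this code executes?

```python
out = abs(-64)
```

abs() of int returns int

int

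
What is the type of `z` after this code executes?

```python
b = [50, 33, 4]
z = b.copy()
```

list.copy() returns list

list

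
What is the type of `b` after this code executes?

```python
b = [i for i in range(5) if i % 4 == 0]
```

A list comprehension [...] produces a list

list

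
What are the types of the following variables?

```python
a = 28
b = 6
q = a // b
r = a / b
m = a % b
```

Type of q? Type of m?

int // int returns int; int % int returns int

int, int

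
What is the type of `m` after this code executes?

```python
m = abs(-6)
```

abs() of int returns int

int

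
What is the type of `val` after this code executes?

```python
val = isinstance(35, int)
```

isinstance() returns bool

bool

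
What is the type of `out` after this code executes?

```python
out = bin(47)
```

bin() returns str representation

str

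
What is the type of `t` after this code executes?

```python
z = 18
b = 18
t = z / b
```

int / int always returns float in Python 3 (18 / 18 = 1)

float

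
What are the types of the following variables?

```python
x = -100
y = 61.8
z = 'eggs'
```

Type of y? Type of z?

y is float; z is str

float, str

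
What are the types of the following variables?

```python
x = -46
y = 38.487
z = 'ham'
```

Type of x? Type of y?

x is int; y is float

int, float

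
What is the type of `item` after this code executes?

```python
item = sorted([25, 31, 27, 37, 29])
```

sorted() always returns list

list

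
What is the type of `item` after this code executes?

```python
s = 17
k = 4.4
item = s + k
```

int + float returns float (17 + 4.4 = 21.4)

float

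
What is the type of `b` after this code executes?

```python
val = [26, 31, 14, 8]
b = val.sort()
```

list.sort() returns None (sorts in place)

NoneType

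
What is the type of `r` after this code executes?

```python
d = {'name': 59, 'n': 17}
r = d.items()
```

dict.items() returns a dict_items view

dict_items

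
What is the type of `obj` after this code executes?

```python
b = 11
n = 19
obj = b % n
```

int % int returns int (11 % 19 = 11)

int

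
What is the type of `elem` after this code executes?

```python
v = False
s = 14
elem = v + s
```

bool + int returns int (False is 0, so 0 + 14 = 14)

int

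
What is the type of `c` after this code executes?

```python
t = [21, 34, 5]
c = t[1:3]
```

Slicing a list always returns a list

list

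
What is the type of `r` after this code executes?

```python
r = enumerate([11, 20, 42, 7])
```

enumerate() returns an enumerate iterator object

enumerate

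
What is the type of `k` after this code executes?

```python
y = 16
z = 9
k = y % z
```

int % int returns int (16 % 9 = 7)

int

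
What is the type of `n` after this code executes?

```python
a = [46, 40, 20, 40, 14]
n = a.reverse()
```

list.reverse() returns None

NoneType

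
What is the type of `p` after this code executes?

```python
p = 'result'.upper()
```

str.upper() returns str

str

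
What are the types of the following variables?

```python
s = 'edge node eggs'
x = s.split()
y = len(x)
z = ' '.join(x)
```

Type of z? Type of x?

str.join() returns str; str.split() returns list

str, list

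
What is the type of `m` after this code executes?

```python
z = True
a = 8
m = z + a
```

bool + int returns int (True is 1, so 1 + 8 = 9)

int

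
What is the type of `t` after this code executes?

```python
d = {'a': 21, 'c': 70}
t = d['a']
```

Accessing dict[str, int] with key 'a' returns int value 21

int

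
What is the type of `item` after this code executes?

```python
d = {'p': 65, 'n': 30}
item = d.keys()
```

.keys() returns a dict_keys view object

dict_keys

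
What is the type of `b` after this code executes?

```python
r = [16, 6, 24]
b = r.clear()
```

list.clear() returns None

NoneType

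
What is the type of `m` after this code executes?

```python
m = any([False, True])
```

any() returns bool

bool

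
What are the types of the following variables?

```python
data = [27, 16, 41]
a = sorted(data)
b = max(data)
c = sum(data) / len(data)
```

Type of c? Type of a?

int / int returns float; sorted() returns list

float, list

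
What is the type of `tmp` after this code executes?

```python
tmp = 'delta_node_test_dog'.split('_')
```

str.split() returns list

list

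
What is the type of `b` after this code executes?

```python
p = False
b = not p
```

'not' always returns bool

bool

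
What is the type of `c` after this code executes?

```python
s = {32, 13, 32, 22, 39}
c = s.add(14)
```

set.add() returns None (mutates in place)

NoneType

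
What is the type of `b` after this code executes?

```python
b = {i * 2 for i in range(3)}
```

A set comprehension {expr for x in iterable} produces a set

set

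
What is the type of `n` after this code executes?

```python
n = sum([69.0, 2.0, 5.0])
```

sum() of floats returns float

float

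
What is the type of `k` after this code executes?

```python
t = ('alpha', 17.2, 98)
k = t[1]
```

Index 1 of tuple is 17.2 which is float

float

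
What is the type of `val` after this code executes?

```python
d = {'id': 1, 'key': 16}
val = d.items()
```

dict.items() returns a dict_items view

dict_items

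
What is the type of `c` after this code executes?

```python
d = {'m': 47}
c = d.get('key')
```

dict.get() returns None when key 'key' is not found and no default given

NoneType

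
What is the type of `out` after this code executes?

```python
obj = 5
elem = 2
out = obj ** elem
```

int ** positive int returns int (5 ** 2 = 25)

int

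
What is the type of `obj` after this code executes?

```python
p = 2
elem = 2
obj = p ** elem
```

int ** positive int returns int (2 ** 2 = 4)

int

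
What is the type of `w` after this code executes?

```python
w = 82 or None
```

'or' returns first truthy value (82, int)

int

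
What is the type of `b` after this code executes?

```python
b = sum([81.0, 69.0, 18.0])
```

sum() of floats returns float

float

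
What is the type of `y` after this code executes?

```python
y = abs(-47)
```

abs() of int returns int

int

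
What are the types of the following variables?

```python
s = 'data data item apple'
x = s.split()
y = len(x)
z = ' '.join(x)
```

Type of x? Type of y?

str.split() returns list; len() returns int

list, int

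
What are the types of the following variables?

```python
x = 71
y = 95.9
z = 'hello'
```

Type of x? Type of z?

x is int; z is str

int, str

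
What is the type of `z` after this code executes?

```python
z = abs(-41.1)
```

abs() of float returns float

float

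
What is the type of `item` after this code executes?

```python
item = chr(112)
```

chr() returns str (single character)

str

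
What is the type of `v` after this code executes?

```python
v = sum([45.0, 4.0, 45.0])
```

sum() of floats returns float

float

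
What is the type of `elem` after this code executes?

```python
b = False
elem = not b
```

'not' always returns bool

bool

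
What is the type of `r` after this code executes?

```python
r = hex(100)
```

hex() returns str representation

str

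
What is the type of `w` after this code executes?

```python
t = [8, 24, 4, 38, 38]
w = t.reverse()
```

list.reverse() returns None

NoneType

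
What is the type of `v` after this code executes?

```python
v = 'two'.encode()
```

str.encode() returns bytes

bytes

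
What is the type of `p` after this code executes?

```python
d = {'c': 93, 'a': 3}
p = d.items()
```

dict.items() returns a dict_items view

dict_items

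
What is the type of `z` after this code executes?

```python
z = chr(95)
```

chr() returns str (single character)

str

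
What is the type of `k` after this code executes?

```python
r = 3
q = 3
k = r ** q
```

int ** positive int returns int (3 ** 3 = 27)

int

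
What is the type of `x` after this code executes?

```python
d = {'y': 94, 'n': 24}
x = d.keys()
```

.keys() returns a dict_keys view object

dict_keys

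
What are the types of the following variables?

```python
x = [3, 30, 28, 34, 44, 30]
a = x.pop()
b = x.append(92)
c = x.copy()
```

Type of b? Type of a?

list.append() returns None; list.pop() returns the element (int)

NoneType, int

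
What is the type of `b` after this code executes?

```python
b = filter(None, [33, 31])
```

filter() returns a filter iterator object

filter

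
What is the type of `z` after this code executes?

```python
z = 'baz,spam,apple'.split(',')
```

str.split() returns list

list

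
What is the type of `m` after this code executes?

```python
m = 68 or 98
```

'or' returns the first truthy value (68, which is int)

int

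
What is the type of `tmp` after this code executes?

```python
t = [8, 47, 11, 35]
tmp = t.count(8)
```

list.count() returns int

int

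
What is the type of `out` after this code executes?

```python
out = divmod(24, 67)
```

divmod() returns a tuple (quotient, remainder)

tuple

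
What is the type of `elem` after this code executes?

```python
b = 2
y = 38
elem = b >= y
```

Comparison operators return bool

bool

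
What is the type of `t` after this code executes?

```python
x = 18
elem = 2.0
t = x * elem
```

int * float returns float (18 * 2.0 = 36.0)

float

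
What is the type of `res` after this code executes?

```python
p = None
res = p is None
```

'is' comparison returns bool

bool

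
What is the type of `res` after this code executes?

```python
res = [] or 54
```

'or' returns first truthy value (54, which is int)

int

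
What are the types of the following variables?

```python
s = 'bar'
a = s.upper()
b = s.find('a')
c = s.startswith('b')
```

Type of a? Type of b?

str.upper() returns str; str.find() returns int

str, int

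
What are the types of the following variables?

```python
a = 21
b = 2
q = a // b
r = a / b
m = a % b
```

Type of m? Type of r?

int % int returns int; int / int returns float

int, float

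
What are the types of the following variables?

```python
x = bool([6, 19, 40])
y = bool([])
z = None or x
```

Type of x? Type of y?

bool() returns bool; bool() returns bool

bool, bool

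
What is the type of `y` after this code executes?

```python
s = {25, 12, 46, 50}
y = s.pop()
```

Popping from a set of ints returns int

int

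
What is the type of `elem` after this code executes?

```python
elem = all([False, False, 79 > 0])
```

all() returns bool

bool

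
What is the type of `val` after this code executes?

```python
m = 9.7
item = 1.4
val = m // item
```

float // float returns float (floor division preserves float type)

float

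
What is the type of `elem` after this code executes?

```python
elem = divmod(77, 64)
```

divmod() returns a tuple (quotient, remainder)

tuple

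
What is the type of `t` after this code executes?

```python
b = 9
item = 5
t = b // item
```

int // int returns int (9 // 5 = 1)

int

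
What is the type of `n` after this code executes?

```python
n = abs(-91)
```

abs() of int returns int

int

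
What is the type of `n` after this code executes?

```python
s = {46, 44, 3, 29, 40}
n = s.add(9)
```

set.add() returns None (mutates in place)

NoneType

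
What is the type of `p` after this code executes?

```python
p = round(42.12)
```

round() with no ndigits arg returns int

int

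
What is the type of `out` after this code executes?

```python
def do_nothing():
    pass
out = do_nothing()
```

A function with no return statement returns None

NoneType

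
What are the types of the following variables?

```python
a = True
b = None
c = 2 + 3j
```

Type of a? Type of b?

a is bool; b is NoneType

bool, NoneType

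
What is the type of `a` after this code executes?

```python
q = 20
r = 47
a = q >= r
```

Comparison operators return bool

bool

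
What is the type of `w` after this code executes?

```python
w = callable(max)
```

callable() returns bool

bool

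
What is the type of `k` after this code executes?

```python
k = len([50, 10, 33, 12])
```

len() always returns int

int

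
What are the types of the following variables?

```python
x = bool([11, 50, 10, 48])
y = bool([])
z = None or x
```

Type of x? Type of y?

bool() returns bool; bool() returns bool

bool, bool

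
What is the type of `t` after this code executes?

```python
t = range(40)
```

range() returns a range object

range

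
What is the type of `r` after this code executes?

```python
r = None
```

None has type NoneType

NoneType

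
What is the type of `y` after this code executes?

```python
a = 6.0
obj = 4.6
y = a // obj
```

float // float returns float (floor division preserves float type)

float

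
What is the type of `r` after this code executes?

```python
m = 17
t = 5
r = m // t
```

int // int returns int (17 // 5 = 3)

int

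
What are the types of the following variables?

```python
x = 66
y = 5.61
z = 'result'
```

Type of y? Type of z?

y is float; z is str

float, str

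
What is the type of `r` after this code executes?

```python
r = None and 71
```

'and' returns first falsy value (None)

NoneType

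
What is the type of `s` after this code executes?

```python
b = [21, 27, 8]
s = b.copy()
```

list.copy() returns list

list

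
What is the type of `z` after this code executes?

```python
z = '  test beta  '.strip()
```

str.strip() returns str

str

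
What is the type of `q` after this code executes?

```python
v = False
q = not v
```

'not' always returns bool

bool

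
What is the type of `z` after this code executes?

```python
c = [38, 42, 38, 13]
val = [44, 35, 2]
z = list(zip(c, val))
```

list(zip(...)) returns a list of tuples

list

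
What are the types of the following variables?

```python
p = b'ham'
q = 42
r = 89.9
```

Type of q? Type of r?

q is int; r is float

int, float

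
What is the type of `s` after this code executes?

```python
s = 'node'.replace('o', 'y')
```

str.replace() returns str

str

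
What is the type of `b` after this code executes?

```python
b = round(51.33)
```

round() with no ndigits arg returns int

int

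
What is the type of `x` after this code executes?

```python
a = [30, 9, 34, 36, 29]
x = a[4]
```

Indexing a list of ints returns int (a[4] = 29)

int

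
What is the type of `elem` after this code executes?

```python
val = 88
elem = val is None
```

'is' comparison returns bool

bool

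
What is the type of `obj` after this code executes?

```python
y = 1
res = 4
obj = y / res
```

int / int always returns float in Python 3 (1 / 4 = 0.25)

float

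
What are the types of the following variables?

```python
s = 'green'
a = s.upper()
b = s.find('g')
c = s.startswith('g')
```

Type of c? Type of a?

str.startswith() returns bool; str.upper() returns str

bool, str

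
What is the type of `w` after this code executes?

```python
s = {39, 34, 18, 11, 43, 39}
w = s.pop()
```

Popping from a set of ints returns int

int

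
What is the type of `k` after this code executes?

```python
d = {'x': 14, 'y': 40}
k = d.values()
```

.values() returns a dict_values view object

dict_values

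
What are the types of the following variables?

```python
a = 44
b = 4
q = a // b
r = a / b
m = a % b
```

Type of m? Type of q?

int % int returns int; int // int returns int

int, int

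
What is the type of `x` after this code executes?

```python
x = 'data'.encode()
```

str.encode() returns bytes

bytes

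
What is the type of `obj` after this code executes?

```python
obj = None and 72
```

'and' returns first falsy value (None)

NoneType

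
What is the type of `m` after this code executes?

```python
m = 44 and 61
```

'and' returns the last value when all truthy (61, which is int)

int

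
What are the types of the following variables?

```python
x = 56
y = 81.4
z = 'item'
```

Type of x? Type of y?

x is int; y is float

int, float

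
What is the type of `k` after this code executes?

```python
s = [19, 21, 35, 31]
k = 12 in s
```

'in' operator returns bool

bool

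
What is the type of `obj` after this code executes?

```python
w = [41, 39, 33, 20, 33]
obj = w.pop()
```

list.pop() returns the popped element (int here)

int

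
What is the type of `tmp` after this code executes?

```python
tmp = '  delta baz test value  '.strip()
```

str.strip() returns str

str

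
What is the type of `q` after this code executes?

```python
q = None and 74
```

'and' returns first falsy value (None)

NoneType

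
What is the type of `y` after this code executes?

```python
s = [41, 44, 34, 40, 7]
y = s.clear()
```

list.clear() returns None

NoneType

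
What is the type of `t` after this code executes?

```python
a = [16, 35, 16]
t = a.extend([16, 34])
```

list.extend() returns None

NoneType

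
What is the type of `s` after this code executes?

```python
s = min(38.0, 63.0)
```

min() of floats returns float

float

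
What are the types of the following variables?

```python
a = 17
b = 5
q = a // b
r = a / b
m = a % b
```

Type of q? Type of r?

int // int returns int; int / int returns float

int, float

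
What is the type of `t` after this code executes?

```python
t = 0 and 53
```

'and' returns the first falsy value (0, which is int)

int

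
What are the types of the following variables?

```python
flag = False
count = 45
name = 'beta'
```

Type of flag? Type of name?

flag is bool; name is str

bool, str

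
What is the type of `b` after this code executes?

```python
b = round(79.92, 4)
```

round() with ndigits arg returns float

float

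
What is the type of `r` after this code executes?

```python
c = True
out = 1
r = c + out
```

bool + int returns int (True is 1, so 1 + 1 = 2)

int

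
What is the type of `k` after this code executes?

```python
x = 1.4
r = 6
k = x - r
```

float - int returns float (1.4 - 6 = -4.6)

float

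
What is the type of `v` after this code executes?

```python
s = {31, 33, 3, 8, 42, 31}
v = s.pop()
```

Popping from a set of ints returns int

int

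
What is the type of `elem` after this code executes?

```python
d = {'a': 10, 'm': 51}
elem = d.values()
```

.values() returns a dict_values view object

dict_values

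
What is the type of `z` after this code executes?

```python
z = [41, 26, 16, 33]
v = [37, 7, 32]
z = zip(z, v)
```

zip() returns a zip iterator object

zip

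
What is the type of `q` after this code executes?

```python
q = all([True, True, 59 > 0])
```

all() returns bool

bool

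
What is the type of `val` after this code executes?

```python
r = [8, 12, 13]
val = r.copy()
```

list.copy() returns list

list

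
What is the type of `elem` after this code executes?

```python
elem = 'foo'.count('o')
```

str.count() returns int

int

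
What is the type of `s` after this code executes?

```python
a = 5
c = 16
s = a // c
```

int // int returns int (5 // 16 = 0)

int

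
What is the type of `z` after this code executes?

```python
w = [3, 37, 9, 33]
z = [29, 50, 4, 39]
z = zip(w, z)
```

zip() returns a zip iterator object

zip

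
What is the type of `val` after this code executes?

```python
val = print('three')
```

print() returns None

NoneType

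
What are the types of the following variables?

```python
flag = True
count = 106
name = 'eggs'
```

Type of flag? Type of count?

flag is bool; count is int

bool, int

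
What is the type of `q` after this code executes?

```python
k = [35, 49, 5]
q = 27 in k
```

'in' operator returns bool

bool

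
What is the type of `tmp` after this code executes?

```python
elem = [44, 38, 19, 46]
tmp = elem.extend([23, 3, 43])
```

list.extend() returns None

NoneType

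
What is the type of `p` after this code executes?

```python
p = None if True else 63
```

Ternary: condition is True, if branch (None) taken → NoneType

NoneType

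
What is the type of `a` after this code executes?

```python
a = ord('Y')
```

ord() returns int (Unicode code point)

int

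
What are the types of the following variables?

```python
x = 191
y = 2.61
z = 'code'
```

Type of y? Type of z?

y is float; z is str

float, str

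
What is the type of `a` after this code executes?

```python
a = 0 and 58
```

'and' returns the first falsy value (0, which is int)

int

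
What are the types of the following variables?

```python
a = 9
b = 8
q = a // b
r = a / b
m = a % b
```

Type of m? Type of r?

int % int returns int; int / int returns float

int, float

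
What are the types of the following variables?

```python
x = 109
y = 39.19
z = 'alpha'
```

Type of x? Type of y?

x is int; y is float

int, float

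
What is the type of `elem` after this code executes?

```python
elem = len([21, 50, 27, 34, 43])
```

len() always returns int

int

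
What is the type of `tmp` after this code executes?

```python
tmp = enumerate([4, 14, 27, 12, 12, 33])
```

enumerate() returns an enumerate iterator object

enumerate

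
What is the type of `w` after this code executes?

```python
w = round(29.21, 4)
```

round() with ndigits arg returns float

float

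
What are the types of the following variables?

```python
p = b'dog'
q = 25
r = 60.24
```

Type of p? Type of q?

p is bytes; q is int

bytes, int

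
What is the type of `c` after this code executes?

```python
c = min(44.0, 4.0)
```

min() of floats returns float

float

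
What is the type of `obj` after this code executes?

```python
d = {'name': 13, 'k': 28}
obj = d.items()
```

dict.items() returns a dict_items view

dict_items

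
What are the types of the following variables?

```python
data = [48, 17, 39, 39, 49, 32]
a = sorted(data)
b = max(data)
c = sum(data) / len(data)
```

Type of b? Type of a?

max of ints returns int; sorted() returns list

int, list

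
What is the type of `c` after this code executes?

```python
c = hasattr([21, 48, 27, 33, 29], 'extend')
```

hasattr() returns bool

bool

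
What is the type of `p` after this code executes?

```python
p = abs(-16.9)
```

abs() of float returns float

float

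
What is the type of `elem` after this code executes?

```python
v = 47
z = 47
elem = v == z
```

Equality comparison returns bool

bool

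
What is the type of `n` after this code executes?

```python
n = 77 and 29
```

'and' returns the last value when all truthy (29, which is int)

int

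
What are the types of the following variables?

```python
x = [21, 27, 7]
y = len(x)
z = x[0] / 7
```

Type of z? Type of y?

int / int returns float; len() returns int

float, int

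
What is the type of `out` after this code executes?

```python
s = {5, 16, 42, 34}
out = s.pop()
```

Popping from a set of ints returns int

int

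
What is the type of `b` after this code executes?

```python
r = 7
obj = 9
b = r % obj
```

int % int returns int (7 % 9 = 7)

int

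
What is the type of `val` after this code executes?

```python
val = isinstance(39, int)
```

isinstance() returns bool

bool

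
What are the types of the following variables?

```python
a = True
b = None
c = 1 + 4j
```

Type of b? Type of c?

b is NoneType; c is complex

NoneType, complex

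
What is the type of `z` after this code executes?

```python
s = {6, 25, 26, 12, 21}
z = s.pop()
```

Popping from a set of ints returns int

int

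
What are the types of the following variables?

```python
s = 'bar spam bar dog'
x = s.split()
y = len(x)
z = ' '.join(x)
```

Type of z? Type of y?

str.join() returns str; len() returns int

str, int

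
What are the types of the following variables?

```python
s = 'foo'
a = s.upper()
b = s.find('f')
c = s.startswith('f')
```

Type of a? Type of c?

str.upper() returns str; str.startswith() returns bool

str, bool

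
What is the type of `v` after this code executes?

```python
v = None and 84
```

'and' returns first falsy value (None)

NoneType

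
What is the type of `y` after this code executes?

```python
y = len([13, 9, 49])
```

len() always returns int

int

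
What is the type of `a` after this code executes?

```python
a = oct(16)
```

oct() returns str representation

str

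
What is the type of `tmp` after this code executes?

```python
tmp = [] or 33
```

'or' returns first truthy value (33, which is int)

int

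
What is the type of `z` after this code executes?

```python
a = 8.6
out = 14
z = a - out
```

float - int returns float (8.6 - 14 = -5.4)

float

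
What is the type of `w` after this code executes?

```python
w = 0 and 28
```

'and' returns the first falsy value (0, which is int)

int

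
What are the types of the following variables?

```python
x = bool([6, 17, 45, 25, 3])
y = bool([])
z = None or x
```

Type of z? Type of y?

None or <bool> returns the bool; bool() returns bool

bool, bool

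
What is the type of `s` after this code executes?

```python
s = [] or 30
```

'or' returns first truthy value (30, which is int)

int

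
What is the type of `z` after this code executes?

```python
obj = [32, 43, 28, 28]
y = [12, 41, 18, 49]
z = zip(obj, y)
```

zip() returns a zip iterator object

zip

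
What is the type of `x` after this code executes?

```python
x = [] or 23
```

'or' returns first truthy value (23, which is int)

int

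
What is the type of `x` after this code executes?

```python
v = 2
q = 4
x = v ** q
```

int ** positive int returns int (2 ** 4 = 16)

int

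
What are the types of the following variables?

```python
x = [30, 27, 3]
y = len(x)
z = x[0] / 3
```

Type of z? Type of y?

int / int returns float; len() returns int

float, int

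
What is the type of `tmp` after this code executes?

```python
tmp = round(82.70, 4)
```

round() with ndigits arg returns float

float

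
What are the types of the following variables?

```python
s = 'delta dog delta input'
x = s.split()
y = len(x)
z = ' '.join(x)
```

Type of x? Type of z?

str.split() returns list; str.join() returns str

list, str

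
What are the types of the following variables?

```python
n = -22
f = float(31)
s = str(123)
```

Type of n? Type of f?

n is int; f is float

int, float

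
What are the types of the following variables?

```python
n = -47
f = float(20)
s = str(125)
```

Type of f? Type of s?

f is float; s is str

float, str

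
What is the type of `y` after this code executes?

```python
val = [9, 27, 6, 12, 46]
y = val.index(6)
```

list.index() returns int

int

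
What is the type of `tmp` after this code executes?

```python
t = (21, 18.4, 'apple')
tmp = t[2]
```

Index 2 of tuple is 'apple' which is str

str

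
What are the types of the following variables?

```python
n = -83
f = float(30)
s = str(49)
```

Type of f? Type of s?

f is float; s is str

float, str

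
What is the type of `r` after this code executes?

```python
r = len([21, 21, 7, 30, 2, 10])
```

len() always returns int

int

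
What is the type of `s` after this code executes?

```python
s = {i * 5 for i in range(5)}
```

A set comprehension {expr for x in iterable} produces a set

set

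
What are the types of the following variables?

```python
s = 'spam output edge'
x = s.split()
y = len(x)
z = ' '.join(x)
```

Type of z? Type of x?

str.join() returns str; str.split() returns list

str, list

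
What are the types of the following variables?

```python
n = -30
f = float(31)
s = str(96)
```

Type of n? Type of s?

n is int; s is str

int, str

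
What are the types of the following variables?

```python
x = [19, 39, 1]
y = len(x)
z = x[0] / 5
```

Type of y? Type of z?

len() returns int; int / int returns float

int, float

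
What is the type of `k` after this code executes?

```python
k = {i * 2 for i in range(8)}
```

A set comprehension {expr for x in iterable} produces a set

set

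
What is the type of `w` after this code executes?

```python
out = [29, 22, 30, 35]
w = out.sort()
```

list.sort() returns None (sorts in place)

NoneType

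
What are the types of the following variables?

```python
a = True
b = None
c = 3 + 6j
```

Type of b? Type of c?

b is NoneType; c is complex

NoneType, complex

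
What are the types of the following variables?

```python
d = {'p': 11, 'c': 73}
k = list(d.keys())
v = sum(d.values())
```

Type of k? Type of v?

list(...) returns list; sum of int values returns int

list, int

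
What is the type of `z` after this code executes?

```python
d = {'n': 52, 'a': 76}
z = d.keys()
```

.keys() returns a dict_keys view object

dict_keys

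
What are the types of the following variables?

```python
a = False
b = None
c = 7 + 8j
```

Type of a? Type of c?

a is bool; c is complex

bool, complex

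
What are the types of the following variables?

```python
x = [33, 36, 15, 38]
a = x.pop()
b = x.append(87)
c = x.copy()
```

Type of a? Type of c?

list.pop() returns the element (int); list.copy() returns list

int, list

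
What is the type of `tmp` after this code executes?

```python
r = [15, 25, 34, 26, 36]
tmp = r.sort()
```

list.sort() returns None (sorts in place)

NoneType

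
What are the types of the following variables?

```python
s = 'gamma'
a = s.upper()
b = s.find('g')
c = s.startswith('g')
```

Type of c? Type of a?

str.startswith() returns bool; str.upper() returns str

bool, str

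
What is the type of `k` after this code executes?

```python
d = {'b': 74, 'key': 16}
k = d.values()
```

.values() returns a dict_values view object

dict_values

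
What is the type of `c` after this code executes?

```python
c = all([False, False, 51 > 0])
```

all() returns bool

bool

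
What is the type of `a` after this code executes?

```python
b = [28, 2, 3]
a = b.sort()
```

list.sort() returns None (sorts in place)

NoneType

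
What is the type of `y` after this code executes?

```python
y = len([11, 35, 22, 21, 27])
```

len() always returns int

int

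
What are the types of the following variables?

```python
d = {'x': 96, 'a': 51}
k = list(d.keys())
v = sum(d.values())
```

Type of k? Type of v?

list(...) returns list; sum of int values returns int

list, int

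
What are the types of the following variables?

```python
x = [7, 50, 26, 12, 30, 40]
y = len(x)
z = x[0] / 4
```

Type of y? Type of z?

len() returns int; int / int returns float

int, float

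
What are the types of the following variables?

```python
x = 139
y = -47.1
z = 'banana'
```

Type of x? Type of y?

x is int; y is float

int, float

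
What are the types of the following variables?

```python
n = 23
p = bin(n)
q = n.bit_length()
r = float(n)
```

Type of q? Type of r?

int.bit_length() returns int; float() returns float

int, float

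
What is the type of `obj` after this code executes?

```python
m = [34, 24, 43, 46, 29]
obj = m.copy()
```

list.copy() returns list

list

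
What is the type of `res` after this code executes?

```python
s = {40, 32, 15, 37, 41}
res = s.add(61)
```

set.add() returns None (mutates in place)

NoneType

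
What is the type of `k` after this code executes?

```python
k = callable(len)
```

callable() returns bool

bool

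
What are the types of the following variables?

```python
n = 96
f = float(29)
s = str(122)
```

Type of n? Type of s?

n is int; s is str

int, str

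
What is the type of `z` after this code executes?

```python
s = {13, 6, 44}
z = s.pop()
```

Popping from a set of ints returns int

int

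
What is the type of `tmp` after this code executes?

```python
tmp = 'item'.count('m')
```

str.count() returns int

int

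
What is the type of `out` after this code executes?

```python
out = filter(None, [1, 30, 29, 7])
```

filter() returns a filter iterator object

filter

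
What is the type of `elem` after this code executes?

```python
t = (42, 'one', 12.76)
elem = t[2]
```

Index 2 of tuple is 12.76 which is float

float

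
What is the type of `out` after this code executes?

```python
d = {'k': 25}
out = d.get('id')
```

dict.get() returns None when key 'id' is not found and no default given

NoneType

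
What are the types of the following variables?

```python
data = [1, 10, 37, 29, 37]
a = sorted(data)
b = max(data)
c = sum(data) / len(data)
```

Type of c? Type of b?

int / int returns float; max of ints returns int

float, int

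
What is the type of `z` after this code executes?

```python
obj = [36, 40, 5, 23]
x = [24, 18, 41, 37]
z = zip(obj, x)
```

zip() returns a zip iterator object

zip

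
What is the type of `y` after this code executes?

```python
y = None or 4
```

'or' with None returns the other value (4, int)

int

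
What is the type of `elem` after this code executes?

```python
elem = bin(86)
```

bin() returns str representation

str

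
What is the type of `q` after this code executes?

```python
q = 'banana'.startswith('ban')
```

str.startswith() returns bool

bool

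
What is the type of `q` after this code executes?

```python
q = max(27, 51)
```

max() of ints returns int

int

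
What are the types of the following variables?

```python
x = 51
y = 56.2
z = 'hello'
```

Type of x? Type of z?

x is int; z is str

int, str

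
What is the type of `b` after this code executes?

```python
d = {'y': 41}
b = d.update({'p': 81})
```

dict.update() returns None

NoneType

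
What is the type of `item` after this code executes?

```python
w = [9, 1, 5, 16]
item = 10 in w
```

'in' operator returns bool

bool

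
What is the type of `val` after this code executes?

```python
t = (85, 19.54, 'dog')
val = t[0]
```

Index 0 of tuple is 85 which is int

int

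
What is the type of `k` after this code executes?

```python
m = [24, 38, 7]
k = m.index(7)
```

list.index() returns int

int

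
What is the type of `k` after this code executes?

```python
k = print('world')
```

print() returns None

NoneType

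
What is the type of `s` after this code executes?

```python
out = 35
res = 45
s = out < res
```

Comparison operators return bool

bool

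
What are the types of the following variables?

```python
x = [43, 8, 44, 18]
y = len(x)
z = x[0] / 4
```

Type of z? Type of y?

int / int returns float; len() returns int

float, int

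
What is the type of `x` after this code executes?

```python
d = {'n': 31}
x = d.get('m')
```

dict.get() returns None when key 'm' is not found and no default given

NoneType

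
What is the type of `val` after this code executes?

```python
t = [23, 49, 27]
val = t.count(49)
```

list.count() returns int

int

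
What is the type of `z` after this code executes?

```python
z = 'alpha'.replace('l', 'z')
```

str.replace() returns str

str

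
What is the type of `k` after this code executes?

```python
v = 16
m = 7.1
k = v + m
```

int + float returns float (16 + 7.1 = 23.1)

float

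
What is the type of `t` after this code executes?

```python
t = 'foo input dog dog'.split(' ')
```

str.split() returns list

list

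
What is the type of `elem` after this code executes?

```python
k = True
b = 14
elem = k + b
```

bool + int returns int (True is 1, so 1 + 14 = 15)

int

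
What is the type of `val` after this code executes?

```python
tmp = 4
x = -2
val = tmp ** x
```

int ** negative int returns float

float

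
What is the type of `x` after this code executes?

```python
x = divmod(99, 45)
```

divmod() returns a tuple (quotient, remainder)

tuple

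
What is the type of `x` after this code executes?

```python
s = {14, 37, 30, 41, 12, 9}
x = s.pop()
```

Popping from a set of ints returns int

int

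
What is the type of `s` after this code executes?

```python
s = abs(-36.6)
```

abs() of float returns float

float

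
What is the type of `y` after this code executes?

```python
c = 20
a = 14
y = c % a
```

int % int returns int (20 % 14 = 6)

int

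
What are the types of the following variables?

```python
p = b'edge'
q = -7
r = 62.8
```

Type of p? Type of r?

p is bytes; r is float

bytes, float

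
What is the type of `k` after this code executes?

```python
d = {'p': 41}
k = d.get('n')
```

dict.get() returns None when key 'n' is not found and no default given

NoneType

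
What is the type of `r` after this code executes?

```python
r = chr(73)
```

chr() returns str (single character)

str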